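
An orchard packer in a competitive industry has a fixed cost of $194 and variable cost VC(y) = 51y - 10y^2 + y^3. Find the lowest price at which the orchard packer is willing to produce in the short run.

$26 per unit

The shutdown price is the minimum of AVC. VC = 51y - 10y^2 + y^3, so AVC = 51 - 10y + y^2.
At the minimum of AVC, MC = AVC. MC = 51 - 20y + 3y^2; setting MC = AVC gives 2y^2 - 10y = 0, so y = 5. min AVC = 26.
The firm shuts down for any P below $26.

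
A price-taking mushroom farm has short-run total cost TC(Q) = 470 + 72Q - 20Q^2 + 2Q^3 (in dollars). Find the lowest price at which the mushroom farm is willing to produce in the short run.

The shutdown price is the minimum of AVC. VC = 72Q - 20Q^2 + 2Q^3, so AVC = 72 - 20Q + 2Q^2.
At the minimum of AVC, MC = AVC. MC = 72 - 40Q + 6Q^2; setting MC = AVC gives 4Q^2 - 20Q = 0, so Q = 5. min AVC = 22.
The firm shuts down for any P below $22.

$22 per unit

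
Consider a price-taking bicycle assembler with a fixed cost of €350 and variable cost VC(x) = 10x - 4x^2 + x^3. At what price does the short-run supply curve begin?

€6 per unit

The firm shuts down when price falls below the minimum of average variable cost. AVC = VC/x = 10 - 4x + x^2.
dAVC/dx = -4 + 2x = 0 gives x = 2. min AVC = 10 - 4·2 + 2^2 = 6.
For P < €6 the firm produces nothing.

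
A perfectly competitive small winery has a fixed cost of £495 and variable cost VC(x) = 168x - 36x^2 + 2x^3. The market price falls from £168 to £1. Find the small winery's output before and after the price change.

AVC = 168 - 36x + 2x^2, minimized at x = 9 where min AVC = £6. MC = 168 - 72x + 6x^2.
With P = £168 above the shutdown price, P = MC gives x = 12.
At P = £1 < min AVC = £6, price no longer covers variable cost at any output, so the firm shuts down: x = 0.

Output falls from 12 to 0 (the firm shuts down)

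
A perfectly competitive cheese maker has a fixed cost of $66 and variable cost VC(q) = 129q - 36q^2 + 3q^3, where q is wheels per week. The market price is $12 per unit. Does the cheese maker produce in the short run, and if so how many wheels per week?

Strip out fixed cost: VC = 129q - 36q^2 + 3q^3. Then AVC = 129 - 36q + 3q^2 and MC = 129 - 72q + 9q^2.
AVC is minimized where dAVC/dq = -36 + 6q = 0, at q = 6; min AVC = 129 - 36·6 + 3·6^2 = $21.
P = $12 lies below min AVC = $21; no output level covers variable cost.
Shutting down limits the loss to fixed cost, $66.

Shut down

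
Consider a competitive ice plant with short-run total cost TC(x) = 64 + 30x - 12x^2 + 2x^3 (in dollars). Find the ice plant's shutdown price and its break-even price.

AVC = 30 - 12x + 2x^2; minimized at x = 3, giving min AVC = $12. That is the shutdown price.
ATC = 64/x + 30 - 12x + 2x^2. Setting dATC/dx = −64/x^2 − 12 + 4x = 0 gives x = 4 (since 4·4^3 − 12·4^2 = 64).
min ATC = 64/4 + 30 − 12·4 + 2·4^2 = $30. That is the break-even price.
Between these two prices the firm operates at a loss; above $30 it earns a profit.

Shutdown price = $12; break-even price = $30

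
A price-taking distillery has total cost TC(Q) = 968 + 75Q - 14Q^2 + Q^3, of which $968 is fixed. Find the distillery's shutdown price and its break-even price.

AVC = 75 - 14Q + Q^2; minimized at Q = 7, giving min AVC = $26. That is the shutdown price.
ATC = 968/Q + 75 - 14Q + Q^2. Setting dATC/dQ = −968/Q^2 − 14 + 2Q = 0 gives Q = 11 (since 2·11^3 − 14·11^2 = 968).
min ATC = 968/11 + 75 − 14·11 + 11^2 = $130. That is the break-even price.
Between these two prices the firm operates at a loss; above $130 it earns a profit.

Shutdown price = $26; break-even price = $130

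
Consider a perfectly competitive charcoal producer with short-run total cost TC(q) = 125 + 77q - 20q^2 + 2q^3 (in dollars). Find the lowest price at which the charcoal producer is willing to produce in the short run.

Short-run supply begins at min AVC. From VC = 77q - 20q^2 + 2q^3, AVC = 77 - 20q + 2q^2.
dAVC/dq = -20 + 4q = 0 gives q = 5. min AVC = 77 - 20·5 + 2·5^2 = 27.
For P < $27 the firm produces nothing.

$27 per unit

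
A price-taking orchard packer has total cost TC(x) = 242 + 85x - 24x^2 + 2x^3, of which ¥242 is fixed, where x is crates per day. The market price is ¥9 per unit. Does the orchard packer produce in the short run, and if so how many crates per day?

Shut down

Variable cost is VC = 85x - 24x^2 + 2x^3, so AVC = VC/x = 85 - 24x + 2x^2 and MC = dTC/dx = 85 - 48x + 6x^2.
The AVC parabola has its vertex at x = 24/4 = 6, where AVC = 85 - 24·6 + 2·6^2 = ¥13.
P = ¥9 lies below min AVC = ¥13; no output level covers variable cost.
The firm minimizes its loss by shutting down and losing only its fixed cost of ¥242.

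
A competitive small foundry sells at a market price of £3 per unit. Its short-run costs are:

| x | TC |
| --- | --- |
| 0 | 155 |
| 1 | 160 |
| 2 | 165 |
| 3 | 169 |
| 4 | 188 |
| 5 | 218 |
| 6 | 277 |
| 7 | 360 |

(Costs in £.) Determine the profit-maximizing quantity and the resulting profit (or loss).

x = 0 (shut down); profit = -£155

Compute π = P·x − TC at each output: x=0: -155; x=1: -157; x=2: -159; x=3: -160; x=4: -176; x=5: -203; x=6: -259; x=7: -339.
Profit is highest at x = 0. Equivalently, the lowest AVC in the table is 14/3 ≈ £4.67 at x = 3, and P = £3 falls below it — price never covers variable cost, so the firm shuts down and loses only its fixed cost.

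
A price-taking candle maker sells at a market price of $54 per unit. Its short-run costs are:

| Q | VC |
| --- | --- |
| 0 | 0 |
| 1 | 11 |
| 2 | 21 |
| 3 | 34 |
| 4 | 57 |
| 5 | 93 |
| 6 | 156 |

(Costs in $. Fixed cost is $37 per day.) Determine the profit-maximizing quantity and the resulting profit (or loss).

Q = 5; profit = $140

Tabulate TR − TC: Q=0: -37; Q=1: 6; Q=2: 50; Q=3: 91; Q=4: 122; Q=5: 140; Q=6: 131.
Profit is maximized at Q = 5. AVC there is 93/5 = $18.60 ≤ P, so producing beats shutting down (which would give -$37).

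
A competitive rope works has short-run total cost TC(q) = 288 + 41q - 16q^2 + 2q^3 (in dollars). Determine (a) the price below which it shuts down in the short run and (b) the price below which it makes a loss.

Shutdown price = min AVC. AVC = 41 - 16q + 2q^2, with vertex at q = 4 and minimum $9.
ATC = 288/q + 41 - 16q + 2q^2. Setting dATC/dq = −288/q^2 − 16 + 4q = 0 gives q = 6 (since 4·6^3 − 16·6^2 = 288).
min ATC = 288/6 + 41 − 16·6 + 2·6^2 = $65. That is the break-even price.
Between these two prices the firm operates at a loss; above $65 it earns a profit.

Shutdown price = $9; break-even price = $65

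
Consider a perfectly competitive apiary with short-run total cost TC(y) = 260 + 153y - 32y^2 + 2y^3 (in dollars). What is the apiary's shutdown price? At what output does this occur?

The shutdown price is the minimum of AVC. VC = 153y - 32y^2 + 2y^3, so AVC = 153 - 32y + 2y^2.
At the minimum of AVC, MC = AVC. MC = 153 - 64y + 6y^2; setting MC = AVC gives 4y^2 - 32y = 0, so y = 8. min AVC = 25.
The firm shuts down for any P below $25.

$25 per unit, at y = 8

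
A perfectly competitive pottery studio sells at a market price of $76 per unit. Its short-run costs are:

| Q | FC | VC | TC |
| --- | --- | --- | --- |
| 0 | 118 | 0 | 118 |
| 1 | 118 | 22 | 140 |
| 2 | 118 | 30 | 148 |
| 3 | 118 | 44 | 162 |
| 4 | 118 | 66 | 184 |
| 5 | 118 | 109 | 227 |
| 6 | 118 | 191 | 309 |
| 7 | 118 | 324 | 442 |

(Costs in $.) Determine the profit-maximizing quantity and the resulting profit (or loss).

Q = 5; profit = $153

Compute π = P·Q − TC at each output: Q=0: -118; Q=1: -64; Q=2: 4; Q=3: 66; Q=4: 120; Q=5: 153; Q=6: 147; Q=7: 90.
Profit is maximized at Q = 5. AVC there is 109/5 = $21.80 ≤ P, so producing beats shutting down (which would give -$118).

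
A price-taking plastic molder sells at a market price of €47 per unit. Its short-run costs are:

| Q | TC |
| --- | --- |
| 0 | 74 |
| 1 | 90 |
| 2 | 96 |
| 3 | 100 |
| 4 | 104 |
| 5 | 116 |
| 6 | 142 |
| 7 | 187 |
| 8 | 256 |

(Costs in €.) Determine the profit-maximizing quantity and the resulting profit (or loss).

Q = 7; profit = €142

Profit at each row (π = 47Q − TC): Q=0: -74; Q=1: -43; Q=2: -2; Q=3: 41; Q=4: 84; Q=5: 119; Q=6: 140; Q=7: 142; Q=8: 120.
Profit is maximized at Q = 7. AVC there is 113/7 = €16.14 ≤ P, so producing beats shutting down (which would give -€74).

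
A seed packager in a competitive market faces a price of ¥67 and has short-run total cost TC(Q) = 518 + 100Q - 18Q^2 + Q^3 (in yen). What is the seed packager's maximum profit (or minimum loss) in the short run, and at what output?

AVC = 100 - 18Q + Q^2 has its minimum ¥19 at Q = 9; price ¥67 clears that bar, so the firm operates.
With MC = 100 - 36Q + 3Q^2, P = MC on the upward-sloping part at Q* = 11.
TR = 67·11 = 737. TC = 518 + 253 = 771. Profit = 737 − 771 = -¥34.
That loss of ¥34 beats the ¥518 the firm would lose by shutting down; producing recovers ¥484 of fixed cost.

Profit = -¥34 at Q = 11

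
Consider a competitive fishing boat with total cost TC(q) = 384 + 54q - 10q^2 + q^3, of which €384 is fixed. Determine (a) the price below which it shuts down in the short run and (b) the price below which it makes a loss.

Shutdown price = €29; break-even price = €86

Shutdown price = min AVC. AVC = 54 - 10q + q^2, with vertex at q = 5 and minimum €29.
ATC = 384/q + 54 - 10q + q^2. Setting dATC/dq = −384/q^2 − 10 + 2q = 0 gives q = 8 (since 2·8^3 − 10·8^2 = 384).
min ATC = 384/8 + 54 − 10·8 + 8^2 = €86. That is the break-even price.
For €29 ≤ P < €86 the firm produces at a loss; below €29 it shuts down.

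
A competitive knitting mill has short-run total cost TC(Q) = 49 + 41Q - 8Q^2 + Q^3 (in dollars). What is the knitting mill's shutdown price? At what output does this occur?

Short-run supply begins at min AVC. From VC = 41Q - 8Q^2 + Q^3, AVC = 41 - 8Q + Q^2.
dAVC/dQ = -8 + 2Q = 0 gives Q = 4. min AVC = 41 - 8·4 + 4^2 = 25.
For P < $25 the firm produces nothing.

$25 per unit, at Q = 4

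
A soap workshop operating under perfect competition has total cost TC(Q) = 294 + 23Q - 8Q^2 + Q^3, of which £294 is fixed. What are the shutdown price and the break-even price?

Shutdown price = £7; break-even price = £58

AVC = 23 - 8Q + Q^2; minimized at Q = 4, giving min AVC = £7. That is the shutdown price.
ATC = 294/Q + 23 - 8Q + Q^2. Setting dATC/dQ = −294/Q^2 − 8 + 2Q = 0 gives Q = 7 (since 2·7^3 − 8·7^2 = 294).
min ATC = 294/7 + 23 − 8·7 + 7^2 = £58. That is the break-even price.
For £7 ≤ P < £58 the firm produces at a loss; below £7 it shuts down.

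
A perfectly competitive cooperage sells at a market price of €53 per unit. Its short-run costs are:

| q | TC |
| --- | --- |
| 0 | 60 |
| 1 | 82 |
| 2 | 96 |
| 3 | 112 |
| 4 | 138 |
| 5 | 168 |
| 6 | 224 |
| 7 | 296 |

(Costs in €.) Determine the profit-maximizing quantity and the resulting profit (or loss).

q = 5; profit = €97

Compute π = P·q − TC at each output: q=0: -60; q=1: -29; q=2: 10; q=3: 47; q=4: 74; q=5: 97; q=6: 94; q=7: 75.
Profit is maximized at q = 5. AVC there is 108/5 = €21.60 ≤ P, so producing beats shutting down (which would give -€60).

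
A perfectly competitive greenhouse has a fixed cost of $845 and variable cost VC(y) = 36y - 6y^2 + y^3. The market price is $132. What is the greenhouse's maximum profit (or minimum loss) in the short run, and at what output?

AVC = 36 - 6y + y^2; min AVC = $27 at y = 3. Since P = $132 ≥ min AVC, the firm produces.
With MC = 36 - 12y + 3y^2, P = MC on the upward-sloping part at y* = 8.
TR = 132·8 = 1056. TC = 845 + 416 = 1261. Profit = 1056 − 1261 = -$205.
That loss of $205 beats the $845 the firm would lose by shutting down; producing recovers $640 of fixed cost.

Profit = -$205 at y = 8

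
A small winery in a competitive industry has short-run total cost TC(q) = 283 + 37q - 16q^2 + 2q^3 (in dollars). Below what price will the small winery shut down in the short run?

$5 per unit

The shutdown price is the minimum of AVC. VC = 37q - 16q^2 + 2q^3, so AVC = 37 - 16q + 2q^2.
dAVC/dq = -16 + 4q = 0 gives q = 4. min AVC = 37 - 16·4 + 2·4^2 = 5.
So the shutdown price is $5.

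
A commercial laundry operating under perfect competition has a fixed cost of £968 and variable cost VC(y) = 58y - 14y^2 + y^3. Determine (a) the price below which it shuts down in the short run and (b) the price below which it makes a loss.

Shutdown price = £9; break-even price = £113

AVC = 58 - 14y + y^2; minimized at y = 7, giving min AVC = £9. That is the shutdown price.
ATC = 968/y + 58 - 14y + y^2. Setting dATC/dy = −968/y^2 − 14 + 2y = 0 gives y = 11 (since 2·11^3 − 14·11^2 = 968).
min ATC = 968/11 + 58 − 14·11 + 11^2 = £113. That is the break-even price.
For £9 ≤ P < £113 the firm produces at a loss; below £9 it shuts down.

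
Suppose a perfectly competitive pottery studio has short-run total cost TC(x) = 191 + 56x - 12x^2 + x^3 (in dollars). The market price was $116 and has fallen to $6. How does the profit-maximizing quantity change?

AVC = 56 - 12x + x^2, minimized at x = 6 where min AVC = $20. MC = 56 - 24x + 3x^2.
With P = $116 above the shutdown price, P = MC gives x = 10.
At P = $6 < min AVC = $20, price no longer covers variable cost at any output, so the firm shuts down: x = 0.

Output falls from 10 to 0 (the firm shuts down)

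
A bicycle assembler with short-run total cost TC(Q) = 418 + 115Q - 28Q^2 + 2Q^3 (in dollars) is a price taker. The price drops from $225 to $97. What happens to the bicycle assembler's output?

Output falls from 11 to 9

AVC = 115 - 28Q + 2Q^2, minimized at Q = 7 where min AVC = $17. MC = 115 - 56Q + 6Q^2.
At P = $225 ≥ min AVC, set P = MC on the rising branch: Q = 11.
At P = $97 ≥ min AVC, set P = MC: Q = 9. The firm stays open but cuts output.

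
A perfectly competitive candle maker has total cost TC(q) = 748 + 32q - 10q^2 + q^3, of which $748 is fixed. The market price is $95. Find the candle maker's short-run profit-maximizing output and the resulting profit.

Profit = -$100 at q = 9

AVC = 32 - 10q + q^2; min AVC = $7 at q = 5. Since P = $95 ≥ min AVC, the firm produces.
MC = 32 - 20q + 3q^2. Setting P = MC and taking the root on the rising branch gives q* = 9.
TR = 95·9 = 855. TC = 748 + 207 = 955. Profit = 855 − 955 = -$100.
That loss of $100 beats the $748 the firm would lose by shutting down; producing recovers $648 of fixed cost.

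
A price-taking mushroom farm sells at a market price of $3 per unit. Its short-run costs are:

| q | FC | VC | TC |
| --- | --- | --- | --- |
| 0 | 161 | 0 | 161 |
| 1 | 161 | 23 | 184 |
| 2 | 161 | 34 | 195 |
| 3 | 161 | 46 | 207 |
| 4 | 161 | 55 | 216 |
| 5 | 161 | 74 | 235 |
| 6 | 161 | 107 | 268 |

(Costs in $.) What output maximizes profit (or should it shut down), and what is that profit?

Tabulate TR − TC: q=0: -161; q=1: -181; q=2: -189; q=3: -198; q=4: -204; q=5: -220; q=6: -250.
Profit is highest at q = 0. Equivalently, the lowest AVC in the table is 55/4 ≈ $13.75 at q = 4, and P = $3 falls below it — price never covers variable cost, so the firm shuts down and loses only its fixed cost.

q = 0 (shut down); profit = -$161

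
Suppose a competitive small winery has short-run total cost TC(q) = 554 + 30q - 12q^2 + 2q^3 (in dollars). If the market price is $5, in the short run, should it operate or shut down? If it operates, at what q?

Shut down

Variable cost is VC = 30q - 12q^2 + 2q^3, so AVC = VC/q = 30 - 12q + 2q^2 and MC = dTC/dq = 30 - 24q + 6q^2.
The AVC parabola has its vertex at q = 12/4 = 3, where AVC = 30 - 12·3 + 2·3^2 = $12.
With P < min AVC ($5 < $12), every unit sold adds to the loss.
Best response: produce nothing and absorb the $554 fixed cost.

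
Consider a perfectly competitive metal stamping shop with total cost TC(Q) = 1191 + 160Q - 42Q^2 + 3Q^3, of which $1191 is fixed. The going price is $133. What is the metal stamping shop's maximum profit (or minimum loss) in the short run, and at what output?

AVC = 160 - 42Q + 3Q^2; min AVC = $13 at Q = 7. Since P = $133 ≥ min AVC, the firm produces.
With MC = 160 - 84Q + 9Q^2, P = MC on the upward-sloping part at Q* = 9.
TR = 133·9 = 1197. TC = 1191 + 225 = 1416. Profit = 1197 − 1416 = -$219.
That loss of $219 beats the $1191 the firm would lose by shutting down; producing recovers $972 of fixed cost.

Profit = -$219 at Q = 9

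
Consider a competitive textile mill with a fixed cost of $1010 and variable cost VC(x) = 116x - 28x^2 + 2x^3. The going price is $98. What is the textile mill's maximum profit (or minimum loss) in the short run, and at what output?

Profit = -$362 at x = 9

AVC = 116 - 28x + 2x^2; min AVC = $18 at x = 7. Since P = $98 ≥ min AVC, the firm produces.
With MC = 116 - 56x + 6x^2, P = MC on the upward-sloping part at x* = 9.
TR = 98·9 = 882. TC = 1010 + 234 = 1244. Profit = 882 − 1244 = -$362.
That loss of $362 beats the $1010 the firm would lose by shutting down; producing recovers $648 of fixed cost.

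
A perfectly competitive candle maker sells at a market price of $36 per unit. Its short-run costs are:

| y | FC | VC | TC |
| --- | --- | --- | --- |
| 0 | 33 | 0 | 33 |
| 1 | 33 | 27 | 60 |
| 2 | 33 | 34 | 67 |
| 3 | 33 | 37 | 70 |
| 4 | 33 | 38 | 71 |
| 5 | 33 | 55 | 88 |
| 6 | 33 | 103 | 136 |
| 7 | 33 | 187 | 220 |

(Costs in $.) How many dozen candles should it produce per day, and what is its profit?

y = 5; profit = $92

Profit at each row (π = 36y − TC): y=0: -33; y=1: -24; y=2: 5; y=3: 38; y=4: 73; y=5: 92; y=6: 80; y=7: 32.
Profit is maximized at y = 5. AVC there is 55/5 = $11 ≤ P, so producing beats shutting down (which would give -$33).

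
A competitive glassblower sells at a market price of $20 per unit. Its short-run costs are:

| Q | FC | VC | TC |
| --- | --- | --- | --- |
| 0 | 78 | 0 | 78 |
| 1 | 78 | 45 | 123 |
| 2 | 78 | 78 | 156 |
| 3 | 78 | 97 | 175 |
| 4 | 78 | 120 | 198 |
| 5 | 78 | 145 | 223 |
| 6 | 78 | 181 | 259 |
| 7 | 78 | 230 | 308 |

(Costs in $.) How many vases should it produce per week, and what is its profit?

Q = 0 (shut down); profit = -$78

Compute π = P·Q − TC at each output: Q=0: -78; Q=1: -103; Q=2: -116; Q=3: -115; Q=4: -118; Q=5: -123; Q=6: -139; Q=7: -168.
Profit is highest at Q = 0. Equivalently, the lowest AVC in the table is 145/5 ≈ $29 at Q = 5, and P = $20 falls below it — price never covers variable cost, so the firm shuts down and loses only its fixed cost.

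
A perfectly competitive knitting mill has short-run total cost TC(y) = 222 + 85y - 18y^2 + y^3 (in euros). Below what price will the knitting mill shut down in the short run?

The firm shuts down when price falls below the minimum of average variable cost. AVC = VC/y = 85 - 18y + y^2.
At the minimum of AVC, MC = AVC. MC = 85 - 36y + 3y^2; setting MC = AVC gives 2y^2 - 18y = 0, so y = 9. min AVC = 4.
So the shutdown price is €4.

€4 per unit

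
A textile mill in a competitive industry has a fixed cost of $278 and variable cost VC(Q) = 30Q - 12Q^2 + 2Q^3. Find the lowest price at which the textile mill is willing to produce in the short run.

$12 per unit

The firm shuts down when price falls below the minimum of average variable cost. AVC = VC/Q = 30 - 12Q + 2Q^2.
At the minimum of AVC, MC = AVC. MC = 30 - 24Q + 6Q^2; setting MC = AVC gives 4Q^2 - 12Q = 0, so Q = 3. min AVC = 12.
For P < $12 the firm produces nothing.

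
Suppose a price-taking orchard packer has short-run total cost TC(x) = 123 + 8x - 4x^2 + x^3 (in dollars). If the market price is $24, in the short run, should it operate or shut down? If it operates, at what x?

Produce at x = 4

From TC, MC = TC'(x) = 8 - 8x + 3x^2 and AVC = VC/x = 8 - 4x + x^2.
The AVC parabola has its vertex at x = 4/2 = 2, where AVC = 8 - 4·2 + 2^2 = $4.
Because $24 ≥ $4, revenue can cover variable cost; the firm operates.
Solving P = MC: -16 - 8x + 3x^2 = 0 ⇒ x = -4/3 or 4. On the upward-sloping branch, x* = 4.
Check: AVC at x = 4 is $8 ≤ P, so revenue covers variable cost.
Profit = P·x − TC = 24·4 − 155 = -$59, a loss, but smaller than the $123 fixed cost the firm would lose by shutting down.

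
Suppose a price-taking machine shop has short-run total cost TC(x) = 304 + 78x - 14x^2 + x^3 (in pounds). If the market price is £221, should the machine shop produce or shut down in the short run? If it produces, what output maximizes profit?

Strip out fixed cost: VC = 78x - 14x^2 + x^3. Then AVC = 78 - 14x + x^2 and MC = 78 - 28x + 3x^2.
The AVC parabola has its vertex at x = 14/2 = 7, where AVC = 78 - 14·7 + 7^2 = £29.
Since P = £221 ≥ min AVC = £29, price covers variable cost and the firm should produce.
Set P = MC: 221 = 78 - 28x + 3x^2 → -143 - 28x + 3x^2 = 0. The roots are x = -11/3 and x = 13; the profit-maximizing output is on the rising part of MC, so x* = 13.
Check: AVC at x = 13 is £65 ≤ P, so revenue covers variable cost.
Profit = P·x − TC = 221·13 − 1149 = £1724.

Produce at x = 13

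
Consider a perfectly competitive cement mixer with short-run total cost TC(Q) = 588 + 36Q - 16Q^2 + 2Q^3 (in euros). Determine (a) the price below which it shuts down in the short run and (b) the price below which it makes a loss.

Shutdown price = €4; break-even price = €106

Shutdown price = min AVC. AVC = 36 - 16Q + 2Q^2, with vertex at Q = 4 and minimum €4.
ATC = 588/Q + 36 - 16Q + 2Q^2. Setting dATC/dQ = −588/Q^2 − 16 + 4Q = 0 gives Q = 7 (since 4·7^3 − 16·7^2 = 588).
min ATC = 588/7 + 36 − 16·7 + 2·7^2 = €106. That is the break-even price.
For €4 ≤ P < €106 the firm produces at a loss; below €4 it shuts down.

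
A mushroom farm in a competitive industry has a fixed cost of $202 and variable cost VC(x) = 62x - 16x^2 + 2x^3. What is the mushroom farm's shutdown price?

$30 per unit

The shutdown price is the minimum of AVC. VC = 62x - 16x^2 + 2x^3, so AVC = 62 - 16x + 2x^2.
dAVC/dx = -16 + 4x = 0 gives x = 4. min AVC = 62 - 16·4 + 2·4^2 = 30.
So the shutdown price is $30.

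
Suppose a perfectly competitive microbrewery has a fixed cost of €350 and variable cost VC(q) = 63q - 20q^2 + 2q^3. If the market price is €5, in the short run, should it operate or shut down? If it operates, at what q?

Shut down

Strip out fixed cost: VC = 63q - 20q^2 + 2q^3. Then AVC = 63 - 20q + 2q^2 and MC = 63 - 40q + 6q^2.
AVC hits its minimum where MC = AVC, at q = 5, giving min AVC = 63 - 20·5 + 2·5^2 = €13.
With P < min AVC (€5 < €13), every unit sold adds to the loss.
Shutting down limits the loss to fixed cost, €350.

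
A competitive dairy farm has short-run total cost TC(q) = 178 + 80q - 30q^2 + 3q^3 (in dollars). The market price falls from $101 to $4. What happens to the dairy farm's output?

Output falls from 7 to 0 (the firm shuts down)

MC = 80 - 60q + 9q^2; the shutdown threshold is min AVC = $5 (at q = 5).
At P = $101 ≥ min AVC, set P = MC on the rising branch: q = 7.
At P = $4 < min AVC = $5, price no longer covers variable cost at any output, so the firm shuts down: q = 0.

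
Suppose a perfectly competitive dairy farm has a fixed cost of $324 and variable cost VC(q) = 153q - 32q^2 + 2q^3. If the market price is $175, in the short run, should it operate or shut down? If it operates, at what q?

Strip out fixed cost: VC = 153q - 32q^2 + 2q^3. Then AVC = 153 - 32q + 2q^2 and MC = 153 - 64q + 6q^2.
AVC hits its minimum where MC = AVC, at q = 8, giving min AVC = 153 - 32·8 + 2·8^2 = $25.
Since P = $175 ≥ min AVC = $25, price covers variable cost and the firm should produce.
Solving P = MC: -22 - 64q + 6q^2 = 0 ⇒ q = -1/3 or 11. On the upward-sloping branch, q* = 11.
Check: AVC at q = 11 is $43 ≤ P, so revenue covers variable cost.
Profit = P·q − TC = 175·11 − 797 = $1128.

Produce at q = 11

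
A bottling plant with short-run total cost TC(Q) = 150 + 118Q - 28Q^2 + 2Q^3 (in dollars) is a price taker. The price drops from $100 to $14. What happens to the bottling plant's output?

AVC = 118 - 28Q + 2Q^2, minimized at Q = 7 where min AVC = $20. MC = 118 - 56Q + 6Q^2.
With P = $100 above the shutdown price, P = MC gives Q = 9.
At P = $14 < min AVC = $20, price no longer covers variable cost at any output, so the firm shuts down: Q = 0.

Output falls from 9 to 0 (the firm shuts down)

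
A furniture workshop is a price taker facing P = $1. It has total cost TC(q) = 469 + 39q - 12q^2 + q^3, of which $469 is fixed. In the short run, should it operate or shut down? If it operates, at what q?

Shut down

Variable cost is VC = 39q - 12q^2 + q^3, so AVC = VC/q = 39 - 12q + q^2 and MC = dTC/dq = 39 - 24q + 3q^2.
AVC is minimized where dAVC/dq = -12 + 2q = 0, at q = 6; min AVC = 39 - 12·6 + 6^2 = $3.
P = $1 lies below min AVC = $3; no output level covers variable cost.
The firm minimizes its loss by shutting down and losing only its fixed cost of $469.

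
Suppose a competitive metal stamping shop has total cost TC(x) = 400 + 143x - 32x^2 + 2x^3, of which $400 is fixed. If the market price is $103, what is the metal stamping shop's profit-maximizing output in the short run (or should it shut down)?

Variable cost is VC = 143x - 32x^2 + 2x^3, so AVC = VC/x = 143 - 32x + 2x^2 and MC = dTC/dx = 143 - 64x + 6x^2.
AVC hits its minimum where MC = AVC, at x = 8, giving min AVC = 143 - 32·8 + 2·8^2 = $15.
Because $103 ≥ $15, revenue can cover variable cost; the firm operates.
P = MC gives 40 - 64x + 6x^2 = 0, with roots 2/3 and 10. Take the larger (rising MC): x* = 10.
Check: AVC at x = 10 is $23 ≤ P, so revenue covers variable cost.
Profit = P·x − TC = 103·10 − 630 = $400.

Produce at x = 10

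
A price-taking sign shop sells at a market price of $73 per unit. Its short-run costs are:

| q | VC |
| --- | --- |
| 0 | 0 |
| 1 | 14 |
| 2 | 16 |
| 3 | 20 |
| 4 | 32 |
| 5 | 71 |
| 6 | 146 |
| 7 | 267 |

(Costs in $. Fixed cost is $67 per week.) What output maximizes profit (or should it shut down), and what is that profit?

q = 5; profit = $227

Profit at each row (π = 73q − TC): q=0: -67; q=1: -8; q=2: 63; q=3: 132; q=4: 193; q=5: 227; q=6: 225; q=7: 177.
Profit is maximized at q = 5. AVC there is 71/5 = $14.20 ≤ P, so producing beats shutting down (which would give -$67).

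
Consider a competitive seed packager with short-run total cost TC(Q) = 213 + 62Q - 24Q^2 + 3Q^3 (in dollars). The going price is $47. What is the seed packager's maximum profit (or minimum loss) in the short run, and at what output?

AVC = 62 - 24Q + 3Q^2 has its minimum $14 at Q = 4; price $47 clears that bar, so the firm operates.
With MC = 62 - 48Q + 9Q^2, P = MC on the upward-sloping part at Q* = 5.
TR = 47·5 = 235. TC = 213 + 85 = 298. Profit = 235 − 298 = -$63.
That loss of $63 beats the $213 the firm would lose by shutting down; producing recovers $150 of fixed cost.

Profit = -$63 at Q = 5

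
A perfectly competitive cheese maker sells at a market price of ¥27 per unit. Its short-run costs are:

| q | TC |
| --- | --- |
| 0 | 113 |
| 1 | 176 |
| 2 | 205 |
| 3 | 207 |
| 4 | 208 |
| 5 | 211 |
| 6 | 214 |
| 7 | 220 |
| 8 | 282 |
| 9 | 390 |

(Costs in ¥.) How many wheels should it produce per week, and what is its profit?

Profit at each row (π = 27q − TC): q=0: -113; q=1: -149; q=2: -151; q=3: -126; q=4: -100; q=5: -76; q=6: -52; q=7: -31; q=8: -66; q=9: -147.
Profit is maximized at q = 7. AVC there is 107/7 = ¥15.29 ≤ P, so producing beats shutting down (which would give -¥113).

q = 7; profit = -¥31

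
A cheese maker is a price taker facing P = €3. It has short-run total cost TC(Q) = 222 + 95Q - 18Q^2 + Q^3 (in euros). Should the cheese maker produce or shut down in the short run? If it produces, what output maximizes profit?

Shut down

Strip out fixed cost: VC = 95Q - 18Q^2 + Q^3. Then AVC = 95 - 18Q + Q^2 and MC = 95 - 36Q + 3Q^2.
The AVC parabola has its vertex at Q = 18/2 = 9, where AVC = 95 - 18·9 + 9^2 = €14.
P = €3 lies below min AVC = €14; no output level covers variable cost.
Best response: produce nothing and absorb the €222 fixed cost.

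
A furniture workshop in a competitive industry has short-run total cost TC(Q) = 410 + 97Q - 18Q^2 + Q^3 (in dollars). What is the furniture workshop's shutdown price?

Short-run supply begins at min AVC. From VC = 97Q - 18Q^2 + Q^3, AVC = 97 - 18Q + Q^2.
At the minimum of AVC, MC = AVC. MC = 97 - 36Q + 3Q^2; setting MC = AVC gives 2Q^2 - 18Q = 0, so Q = 9. min AVC = 16.
So the shutdown price is $16.

$16 per unit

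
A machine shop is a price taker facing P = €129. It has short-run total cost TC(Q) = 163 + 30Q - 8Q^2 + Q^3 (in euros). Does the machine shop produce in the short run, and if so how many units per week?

From TC, MC = TC'(Q) = 30 - 16Q + 3Q^2 and AVC = VC/Q = 30 - 8Q + Q^2.
The AVC parabola has its vertex at Q = 8/2 = 4, where AVC = 30 - 8·4 + 4^2 = €14.
P = €129 exceeds min AVC = €14, so the firm stays open.
Solving P = MC: -99 - 16Q + 3Q^2 = 0 ⇒ Q = -11/3 or 9. On the upward-sloping branch, Q* = 9.
Check: AVC at Q = 9 is €39 ≤ P, so revenue covers variable cost.
Profit = P·Q − TC = 129·9 − 514 = €647.

Produce at Q = 9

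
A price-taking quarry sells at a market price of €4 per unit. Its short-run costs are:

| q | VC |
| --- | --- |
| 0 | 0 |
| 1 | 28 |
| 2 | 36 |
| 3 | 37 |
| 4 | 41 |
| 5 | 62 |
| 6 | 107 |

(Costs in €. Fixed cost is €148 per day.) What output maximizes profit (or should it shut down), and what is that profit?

q = 0 (shut down); profit = -€148

Tabulate TR − TC: q=0: -148; q=1: -172; q=2: -176; q=3: -173; q=4: -173; q=5: -190; q=6: -231.
Profit is highest at q = 0. Equivalently, the lowest AVC in the table is 41/4 ≈ €10.25 at q = 4, and P = €4 falls below it — price never covers variable cost, so the firm shuts down and loses only its fixed cost.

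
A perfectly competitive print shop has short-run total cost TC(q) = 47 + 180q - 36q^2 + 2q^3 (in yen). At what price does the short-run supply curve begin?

¥18 per unit

The shutdown price is the minimum of AVC. VC = 180q - 36q^2 + 2q^3, so AVC = 180 - 36q + 2q^2.
At the minimum of AVC, MC = AVC. MC = 180 - 72q + 6q^2; setting MC = AVC gives 4q^2 - 36q = 0, so q = 9. min AVC = 18.
The firm shuts down for any P below ¥18.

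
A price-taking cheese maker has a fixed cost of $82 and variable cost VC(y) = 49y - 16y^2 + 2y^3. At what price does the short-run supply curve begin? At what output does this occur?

$17 per unit, at y = 4

The firm shuts down when price falls below the minimum of average variable cost. AVC = VC/y = 49 - 16y + 2y^2.
At the minimum of AVC, MC = AVC. MC = 49 - 32y + 6y^2; setting MC = AVC gives 4y^2 - 16y = 0, so y = 4. min AVC = 17.
The firm shuts down for any P below $17.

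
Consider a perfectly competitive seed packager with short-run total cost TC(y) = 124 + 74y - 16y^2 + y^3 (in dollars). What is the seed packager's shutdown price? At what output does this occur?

$10 per unit, at y = 8

Short-run supply begins at min AVC. From VC = 74y - 16y^2 + y^3, AVC = 74 - 16y + y^2.
At the minimum of AVC, MC = AVC. MC = 74 - 32y + 3y^2; setting MC = AVC gives 2y^2 - 16y = 0, so y = 8. min AVC = 10.
For P < $10 the firm produces nothing.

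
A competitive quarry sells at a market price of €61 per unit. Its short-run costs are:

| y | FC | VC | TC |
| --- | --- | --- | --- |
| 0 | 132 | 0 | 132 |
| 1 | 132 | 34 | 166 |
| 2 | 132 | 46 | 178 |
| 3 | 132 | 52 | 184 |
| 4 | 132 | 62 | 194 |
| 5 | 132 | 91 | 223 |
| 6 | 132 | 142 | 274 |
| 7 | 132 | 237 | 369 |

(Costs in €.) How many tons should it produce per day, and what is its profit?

Compute π = P·y − TC at each output: y=0: -132; y=1: -105; y=2: -56; y=3: -1; y=4: 50; y=5: 82; y=6: 92; y=7: 58.
Profit is maximized at y = 6. AVC there is 142/6 = €23.67 ≤ P, so producing beats shutting down (which would give -€132).

y = 6; profit = €92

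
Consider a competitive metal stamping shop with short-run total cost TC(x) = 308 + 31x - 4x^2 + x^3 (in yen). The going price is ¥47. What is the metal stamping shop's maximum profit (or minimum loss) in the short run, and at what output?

AVC = 31 - 4x + x^2 has its minimum ¥27 at x = 2; price ¥47 clears that bar, so the firm operates.
MC = 31 - 8x + 3x^2. Setting P = MC and taking the root on the rising branch gives x* = 4.
TR = 47·4 = 188. TC = 308 + 124 = 432. Profit = 188 − 432 = -¥244.
By producing, the firm covers all variable cost plus ¥64 of fixed cost; shutting down would lose the full ¥308.

Profit = -¥244 at x = 4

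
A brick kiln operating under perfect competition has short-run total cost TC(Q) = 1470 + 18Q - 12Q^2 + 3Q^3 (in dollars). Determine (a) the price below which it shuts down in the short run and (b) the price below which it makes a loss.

Shutdown price = min AVC. AVC = 18 - 12Q + 3Q^2, with vertex at Q = 2 and minimum $6.
ATC = 1470/Q + 18 - 12Q + 3Q^2. Setting dATC/dQ = −1470/Q^2 − 12 + 6Q = 0 gives Q = 7 (since 6·7^3 − 12·7^2 = 1470).
min ATC = 1470/7 + 18 − 12·7 + 3·7^2 = $291. That is the break-even price.
Between these two prices the firm operates at a loss; above $291 it earns a profit.

Shutdown price = $6; break-even price = $291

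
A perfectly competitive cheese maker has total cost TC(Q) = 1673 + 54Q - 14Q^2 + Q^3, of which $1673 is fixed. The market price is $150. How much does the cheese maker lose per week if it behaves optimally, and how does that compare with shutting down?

Profit = -$233 at Q = 12

AVC = 54 - 14Q + Q^2 has its minimum $5 at Q = 7; price $150 clears that bar, so the firm operates.
With MC = 54 - 28Q + 3Q^2, P = MC on the upward-sloping part at Q* = 12.
TR = 150·12 = 1800. TC = 1673 + 360 = 2033. Profit = 1800 − 2033 = -$233.
Shutting down would mean losing the fixed cost of $1673, so operating at a loss of $233 is better by $1440.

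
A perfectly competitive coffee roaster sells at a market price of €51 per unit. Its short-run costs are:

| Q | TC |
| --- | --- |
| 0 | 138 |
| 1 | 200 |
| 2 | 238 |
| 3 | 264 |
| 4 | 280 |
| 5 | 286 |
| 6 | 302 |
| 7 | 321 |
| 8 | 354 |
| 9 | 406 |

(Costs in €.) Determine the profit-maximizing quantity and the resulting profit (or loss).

Compute π = P·Q − TC at each output: Q=0: -138; Q=1: -149; Q=2: -136; Q=3: -111; Q=4: -76; Q=5: -31; Q=6: 4; Q=7: 36; Q=8: 54; Q=9: 53.
Profit is maximized at Q = 8. AVC there is 216/8 = €27 ≤ P, so producing beats shutting down (which would give -€138).

Q = 8; profit = €54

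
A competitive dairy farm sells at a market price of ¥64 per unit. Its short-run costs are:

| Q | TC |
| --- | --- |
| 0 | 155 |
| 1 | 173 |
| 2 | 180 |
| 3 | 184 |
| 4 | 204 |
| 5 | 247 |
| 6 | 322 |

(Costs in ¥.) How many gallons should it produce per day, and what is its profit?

Q = 5; profit = ¥73

Tabulate TR − TC: Q=0: -155; Q=1: -109; Q=2: -52; Q=3: 8; Q=4: 52; Q=5: 73; Q=6: 62.
Profit is maximized at Q = 5. AVC there is 92/5 = ¥18.40 ≤ P, so producing beats shutting down (which would give -¥155).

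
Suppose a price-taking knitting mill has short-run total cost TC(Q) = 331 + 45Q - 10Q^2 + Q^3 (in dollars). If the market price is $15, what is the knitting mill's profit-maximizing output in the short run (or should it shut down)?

Variable cost is VC = 45Q - 10Q^2 + Q^3, so AVC = VC/Q = 45 - 10Q + Q^2 and MC = dTC/dQ = 45 - 20Q + 3Q^2.
The AVC parabola has its vertex at Q = 10/2 = 5, where AVC = 45 - 10·5 + 5^2 = $20.
Since P = $15 < min AVC = $20, price fails to cover variable cost at any output.
Best response: produce nothing and absorb the $331 fixed cost.

Shut down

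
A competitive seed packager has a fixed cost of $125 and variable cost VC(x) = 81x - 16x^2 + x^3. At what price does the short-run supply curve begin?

$17 per unit

Short-run supply begins at min AVC. From VC = 81x - 16x^2 + x^3, AVC = 81 - 16x + x^2.
At the minimum of AVC, MC = AVC. MC = 81 - 32x + 3x^2; setting MC = AVC gives 2x^2 - 16x = 0, so x = 8. min AVC = 17.
The firm shuts down for any P below $17.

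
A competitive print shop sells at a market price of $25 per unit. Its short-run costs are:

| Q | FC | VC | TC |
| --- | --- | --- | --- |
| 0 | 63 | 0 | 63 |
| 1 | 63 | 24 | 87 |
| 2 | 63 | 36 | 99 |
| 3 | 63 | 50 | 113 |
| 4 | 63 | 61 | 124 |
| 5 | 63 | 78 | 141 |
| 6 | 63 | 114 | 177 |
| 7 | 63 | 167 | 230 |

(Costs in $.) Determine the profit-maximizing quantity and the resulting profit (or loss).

Q = 5; profit = -$16

Profit at each row (π = 25Q − TC): Q=0: -63; Q=1: -62; Q=2: -49; Q=3: -38; Q=4: -24; Q=5: -16; Q=6: -27; Q=7: -55.
Profit is maximized at Q = 5. AVC there is 78/5 = $15.60 ≤ P, so producing beats shutting down (which would give -$63).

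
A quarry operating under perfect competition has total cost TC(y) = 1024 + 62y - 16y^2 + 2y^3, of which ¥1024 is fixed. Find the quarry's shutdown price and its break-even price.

AVC = 62 - 16y + 2y^2; minimized at y = 4, giving min AVC = ¥30. That is the shutdown price.
ATC = 1024/y + 62 - 16y + 2y^2. Setting dATC/dy = −1024/y^2 − 16 + 4y = 0 gives y = 8 (since 4·8^3 − 16·8^2 = 1024).
min ATC = 1024/8 + 62 − 16·8 + 2·8^2 = ¥190. That is the break-even price.
Between these two prices the firm operates at a loss; above ¥190 it earns a profit.

Shutdown price = ¥30; break-even price = ¥190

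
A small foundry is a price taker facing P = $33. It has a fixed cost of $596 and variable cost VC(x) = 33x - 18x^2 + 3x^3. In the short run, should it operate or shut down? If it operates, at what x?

Variable cost is VC = 33x - 18x^2 + 3x^3, so AVC = VC/x = 33 - 18x + 3x^2 and MC = dTC/dx = 33 - 36x + 9x^2.
AVC hits its minimum where MC = AVC, at x = 3, giving min AVC = 33 - 18·3 + 3·3^2 = $6.
Since P = $33 ≥ min AVC = $6, price covers variable cost and the firm should produce.
P = MC gives -36x + 9x^2 = 0, with roots 0 and 4. Take the larger (rising MC): x* = 4.
Check: AVC at x = 4 is $9 ≤ P, so revenue covers variable cost.
Profit = P·x − TC = 33·4 − 632 = -$500, a loss, but smaller than the $596 fixed cost the firm would lose by shutting down.

Produce at x = 4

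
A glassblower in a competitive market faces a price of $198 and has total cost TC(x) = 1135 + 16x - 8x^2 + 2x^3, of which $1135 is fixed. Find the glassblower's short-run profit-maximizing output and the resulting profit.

Profit = -$155 at x = 7

AVC = 16 - 8x + 2x^2 has its minimum $8 at x = 2; price $198 clears that bar, so the firm operates.
With MC = 16 - 16x + 6x^2, P = MC on the upward-sloping part at x* = 7.
TR = 198·7 = 1386. TC = 1135 + 406 = 1541. Profit = 1386 − 1541 = -$155.
By producing, the firm covers all variable cost plus $980 of fixed cost; shutting down would lose the full $1135.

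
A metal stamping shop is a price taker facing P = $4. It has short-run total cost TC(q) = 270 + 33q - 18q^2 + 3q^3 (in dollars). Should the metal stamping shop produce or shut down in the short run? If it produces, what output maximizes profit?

Shut down

From TC, MC = TC'(q) = 33 - 36q + 9q^2 and AVC = VC/q = 33 - 18q + 3q^2.
AVC is minimized where dAVC/dq = -18 + 6q = 0, at q = 3; min AVC = 33 - 18·3 + 3·3^2 = $6.
Since P = $4 < min AVC = $6, price fails to cover variable cost at any output.
The firm minimizes its loss by shutting down and losing only its fixed cost of $270.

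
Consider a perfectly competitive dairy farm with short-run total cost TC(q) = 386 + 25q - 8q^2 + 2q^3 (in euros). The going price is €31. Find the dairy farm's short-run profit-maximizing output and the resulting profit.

Profit = -€350 at q = 3

AVC = 25 - 8q + 2q^2 has its minimum €17 at q = 2; price €31 clears that bar, so the firm operates.
MC = 25 - 16q + 6q^2. Setting P = MC and taking the root on the rising branch gives q* = 3.
TR = 31·3 = 93. TC = 386 + 57 = 443. Profit = 93 − 443 = -€350.
That loss of €350 beats the €386 the firm would lose by shutting down; producing recovers €36 of fixed cost.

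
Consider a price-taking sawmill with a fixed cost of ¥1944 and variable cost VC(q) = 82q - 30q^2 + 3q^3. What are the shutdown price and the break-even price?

Shutdown price = ¥7; break-even price = ¥271

AVC = 82 - 30q + 3q^2; minimized at q = 5, giving min AVC = ¥7. That is the shutdown price.
ATC = 1944/q + 82 - 30q + 3q^2. Setting dATC/dq = −1944/q^2 − 30 + 6q = 0 gives q = 9 (since 6·9^3 − 30·9^2 = 1944).
min ATC = 1944/9 + 82 − 30·9 + 3·9^2 = ¥271. That is the break-even price.
Between these two prices the firm operates at a loss; above ¥271 it earns a profit.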